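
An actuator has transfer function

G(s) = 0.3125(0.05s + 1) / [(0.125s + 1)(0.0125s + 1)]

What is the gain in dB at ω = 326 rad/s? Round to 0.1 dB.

-30.5 dB

At ω = 326 rad/s:
zero (1 + j326·0.05) = 1 + j16.3 → |·| ≈ 16.331, ∠ ≈ 86.49°
pole (1 + j326·0.125) = 1 + j40.75 → |·| ≈ 40.762, ∠ ≈ 88.59°
pole (1 + j326·0.0125) = 1 + j4.075 → |·| ≈ 4.1959, ∠ ≈ 76.21°
|G| = 0.3125 · 16.331 / (40.762 · 4.1959) ≈ 0.029839
Gain = 20 log₁₀(0.029839) ≈ -30.50 dB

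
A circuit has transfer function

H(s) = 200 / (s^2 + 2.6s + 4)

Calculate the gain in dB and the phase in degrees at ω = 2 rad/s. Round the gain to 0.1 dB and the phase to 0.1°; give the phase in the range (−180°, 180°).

At s = jω = j2:
quadratic: (j2)² + 2.6·j2 + 4 = 0 + j5.2 → |·| ≈ 5.2, ∠ ≈ 90.00°
|H| = 200 / 5.2 ≈ 38.462
Gain = 20 log₁₀(38.462) ≈ 31.70 dB
∠H = 0.00° − 90.00° = -90.00°

31.7 dB, -90.0°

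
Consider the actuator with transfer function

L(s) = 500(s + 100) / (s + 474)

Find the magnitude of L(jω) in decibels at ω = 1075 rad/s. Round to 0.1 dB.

At s = jω = j1075:
zero (s+100): 100 + j1075 → |·| = √(100²+1075²) = √1165625 ≈ 1079.6, ∠ = arctan(1075/100) ≈ 84.69°
pole (s+474): 474 + j1075 → |·| = √(474²+1075²) = √1380301 ≈ 1174.9, ∠ = arctan(1075/474) ≈ 66.21°
|L| = 500 · 1079.6 / 1174.9 ≈ 459.44
Gain = 20 log₁₀(459.44) ≈ 53.24 dB

53.2 dB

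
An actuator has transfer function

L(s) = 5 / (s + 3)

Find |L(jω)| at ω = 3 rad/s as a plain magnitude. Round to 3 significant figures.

Substitute s = j3:
Numerator: 5 = 5 + j0
Denominator: (j3) + 3 = 3 + j3
|N| = √(5² + 0²) ≈ 5, ∠N ≈ 0.00°
|D| = √(3² + 3²) ≈ 4.2426, ∠D ≈ 45.00°
|L| = 5 / 4.2426 ≈ 1.1785

1.18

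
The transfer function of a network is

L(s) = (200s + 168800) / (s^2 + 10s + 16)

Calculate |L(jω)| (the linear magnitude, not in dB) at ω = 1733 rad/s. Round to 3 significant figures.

0.128

Substitute s = j1733:
Numerator: 200(j1733) + 168800 = 168800 + j346600
Denominator: (j1733)^2 + 10(j1733) + 16 = -3003273 + j17330
|N| = √(168800² + 346600²) ≈ 3.8552e+05, ∠N ≈ 64.03°
|D| = √(3003273² + 17330²) ≈ 3.0033e+06, ∠D ≈ 179.67°
|L| = 3.8552e+05 / 3.0033e+06 ≈ 0.12837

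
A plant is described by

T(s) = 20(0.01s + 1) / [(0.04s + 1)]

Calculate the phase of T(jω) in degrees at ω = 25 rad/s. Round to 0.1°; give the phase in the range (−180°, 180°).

At ω = 25 rad/s:
zero (1 + j25·0.01) = 1 + j0.25 → |·| ≈ 1.0308, ∠ ≈ 14.04°
pole (1 + j25·0.04) = 1 + j1 → |·| ≈ 1.4142, ∠ ≈ 45.00°
∠T = (14.04°) − (45.00°) = -30.96°

-31.0°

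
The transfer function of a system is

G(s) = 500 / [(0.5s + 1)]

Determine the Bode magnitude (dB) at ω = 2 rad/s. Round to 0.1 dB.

At ω = 2 rad/s:
pole (1 + j2·0.5) = 1 + j1 → |·| ≈ 1.4142, ∠ ≈ 45.00°
|G| = 500 · 1 / (1.4142) ≈ 353.56
Gain = 20 log₁₀(353.56) ≈ 50.97 dB

51.0 dB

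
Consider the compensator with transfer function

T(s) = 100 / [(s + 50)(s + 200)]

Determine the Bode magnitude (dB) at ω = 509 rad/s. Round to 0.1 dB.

-68.9 dB

At s = jω = j509:
pole (s+50): 50 + j509 → |·| = √(50²+509²) = √261581 ≈ 511.45, ∠ = arctan(509/50) ≈ 84.39°
pole (s+200): 200 + j509 → |·| = √(200²+509²) = √299081 ≈ 546.88, ∠ = arctan(509/200) ≈ 68.55°
|T| = 100 / 2.797e+05 ≈ 0.00035753
Gain = 20 log₁₀(0.00035753) ≈ -68.93 dB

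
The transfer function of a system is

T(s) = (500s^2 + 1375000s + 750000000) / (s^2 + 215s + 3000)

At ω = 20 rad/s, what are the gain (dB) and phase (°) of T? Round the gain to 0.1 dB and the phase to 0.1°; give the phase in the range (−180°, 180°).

103.5 dB, -56.7°

Substitute s = j20:
Numerator: 500(j20)^2 + 1375000(j20) + 750000000 = 749800000 + j27500000
Denominator: (j20)^2 + 215(j20) + 3000 = 2600 + j4300
|N| = √(749800000² + 27500000²) ≈ 7.503e+08, ∠N ≈ 2.10°
|D| = √(2600² + 4300²) ≈ 5024.9, ∠D ≈ 58.84°
|T| = 7.503e+08 / 5024.9 ≈ 1.4932e+05
Gain = 20 log₁₀(1.4932e+05) ≈ 103.48 dB
∠T = 2.10° − 58.84° = -56.74°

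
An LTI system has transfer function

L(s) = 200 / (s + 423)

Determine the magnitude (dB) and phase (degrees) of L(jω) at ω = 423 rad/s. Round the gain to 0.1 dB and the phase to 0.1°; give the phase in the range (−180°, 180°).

-9.5 dB, -45.0°

At s = jω = j423:
pole (s+423): 423 + j423 → |·| = √(423²+423²) = √357858 ≈ 598.21, ∠ = arctan(423/423) ≈ 45.00°
|L| = 200 / 598.21 ≈ 0.33433
Gain = 20 log₁₀(0.33433) ≈ -9.52 dB
∠L = 0.00° − 45.00° = -45.00°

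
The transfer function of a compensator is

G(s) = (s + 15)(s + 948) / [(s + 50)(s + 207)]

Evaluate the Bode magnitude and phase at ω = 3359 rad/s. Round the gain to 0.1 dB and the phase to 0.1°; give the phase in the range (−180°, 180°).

0.3 dB, -11.6°

At s = jω = j3359:
zero (s+15): 15 + j3359 → |·| = √(15²+3359²) = √11283106 ≈ 3359, ∠ = arctan(3359/15) ≈ 89.74°
zero (s+948): 948 + j3359 → |·| = √(948²+3359²) = √12181585 ≈ 3490.2, ∠ = arctan(3359/948) ≈ 74.24°
pole (s+50): 50 + j3359 → |·| = √(50²+3359²) = √11285381 ≈ 3359.4, ∠ = arctan(3359/50) ≈ 89.15°
pole (s+207): 207 + j3359 → |·| = √(207²+3359²) = √11325730 ≈ 3365.4, ∠ = arctan(3359/207) ≈ 86.47°
|G| = 1 · 1.1724e+07 / 1.1306e+07 ≈ 1.037
Gain = 20 log₁₀(1.037) ≈ 0.32 dB
∠G = 163.98° − 175.62° = -11.64°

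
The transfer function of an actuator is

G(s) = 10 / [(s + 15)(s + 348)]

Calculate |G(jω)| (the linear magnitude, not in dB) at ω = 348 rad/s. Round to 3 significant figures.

At s = jω = j348:
pole (s+15): 15 + j348 → |·| = √(15²+348²) = √121329 ≈ 348.32, ∠ = arctan(348/15) ≈ 87.53°
pole (s+348): 348 + j348 → |·| = √(348²+348²) = √242208 ≈ 492.15, ∠ = arctan(348/348) ≈ 45.00°
|G| = 10 / 1.7143e+05 ≈ 5.8333e-05

5.83e-05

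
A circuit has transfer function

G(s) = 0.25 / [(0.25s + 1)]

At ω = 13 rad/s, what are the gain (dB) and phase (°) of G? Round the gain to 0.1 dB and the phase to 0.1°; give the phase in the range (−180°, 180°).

-22.7 dB, -72.9°

At ω = 13 rad/s:
pole (1 + j13·0.25) = 1 + j3.25 → |·| ≈ 3.4004, ∠ ≈ 72.90°
|G| = 0.25 · 1 / (3.4004) ≈ 0.073521
Gain = 20 log₁₀(0.073521) ≈ -22.67 dB
∠G = (0°) − (72.90°) = -72.90°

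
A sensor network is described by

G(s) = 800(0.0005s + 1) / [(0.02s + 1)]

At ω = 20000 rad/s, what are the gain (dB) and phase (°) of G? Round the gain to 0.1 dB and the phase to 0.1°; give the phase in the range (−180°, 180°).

26.1 dB, -5.6°

At ω = 20000 rad/s:
zero (1 + j20000·0.0005) = 1 + j10 → |·| ≈ 10.05, ∠ ≈ 84.29°
pole (1 + j20000·0.02) = 1 + j400 → |·| ≈ 400, ∠ ≈ 89.86°
|G| = 800 · 10.05 / (400) ≈ 20.1
Gain = 20 log₁₀(20.1) ≈ 26.06 dB
∠G = (84.29°) − (89.86°) = -5.57°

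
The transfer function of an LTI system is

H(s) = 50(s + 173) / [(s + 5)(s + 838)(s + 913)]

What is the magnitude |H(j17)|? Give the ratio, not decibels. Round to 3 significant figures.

At s = jω = j17:
zero (s+173): 173 + j17 → |·| = √(173²+17²) = √30218 ≈ 173.83, ∠ = arctan(17/173) ≈ 5.61°
pole (s+5): 5 + j17 → |·| = √(5²+17²) = √314 ≈ 17.72, ∠ = arctan(17/5) ≈ 73.61°
pole (s+838): 838 + j17 → |·| = √(838²+17²) = √702533 ≈ 838.17, ∠ = arctan(17/838) ≈ 1.16°
pole (s+913): 913 + j17 → |·| = √(913²+17²) = √833858 ≈ 913.16, ∠ = arctan(17/913) ≈ 1.07°
|H| = 50 · 173.83 / 1.3563e+07 ≈ 0.00064082

0.000641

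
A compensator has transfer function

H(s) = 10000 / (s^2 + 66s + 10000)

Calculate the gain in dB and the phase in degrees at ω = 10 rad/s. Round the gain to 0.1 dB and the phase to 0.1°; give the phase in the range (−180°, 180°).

At s = jω = j10:
quadratic: (j10)² + 66·j10 + 10000 = 9900 + j660 → |·| ≈ 9922, ∠ ≈ 3.81°
|H| = 10000 / 9922 ≈ 1.0079
Gain = 20 log₁₀(1.0079) ≈ 0.07 dB
∠H = 0.00° − 3.81° = -3.81°

0.1 dB, -3.8°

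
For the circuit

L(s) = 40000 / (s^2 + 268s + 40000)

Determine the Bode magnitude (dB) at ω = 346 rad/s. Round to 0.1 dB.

-9.7 dB

At s = jω = j346:
quadratic: (j346)² + 268·j346 + 40000 = -79716 + j92728 → |·| ≈ 1.2228e+05, ∠ ≈ 130.68°
|L| = 40000 / 1.2228e+05 ≈ 0.32712
Gain = 20 log₁₀(0.32712) ≈ -9.71 dB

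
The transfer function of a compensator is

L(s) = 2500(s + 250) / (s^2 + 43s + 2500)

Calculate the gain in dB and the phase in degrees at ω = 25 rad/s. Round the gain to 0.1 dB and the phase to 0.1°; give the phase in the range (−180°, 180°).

At s = jω = j25:
zero (s+250): 250 + j25 → |·| = √(250²+25²) = √63125 ≈ 251.25, ∠ = arctan(25/250) ≈ 5.71°
quadratic: (j25)² + 43·j25 + 2500 = 1875 + j1075 → |·| ≈ 2161.3, ∠ ≈ 29.83°
|L| = 2500 · 251.25 / 2161.3 ≈ 290.62
Gain = 20 log₁₀(290.62) ≈ 49.27 dB
∠L = 5.71° − 29.83° = -24.12°

49.3 dB, -24.1°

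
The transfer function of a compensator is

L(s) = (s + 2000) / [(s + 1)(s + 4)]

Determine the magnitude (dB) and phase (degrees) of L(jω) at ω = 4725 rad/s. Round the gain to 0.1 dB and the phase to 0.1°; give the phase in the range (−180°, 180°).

At s = jω = j4725:
zero (s+2000): 2000 + j4725 → |·| = √(2000²+4725²) = √26325625 ≈ 5130.9, ∠ = arctan(4725/2000) ≈ 67.06°
pole (s+1): 1 + j4725 → |·| = √(1²+4725²) = √22325626 ≈ 4725, ∠ = arctan(4725/1) ≈ 89.99°
pole (s+4): 4 + j4725 → |·| = √(4²+4725²) = √22325641 ≈ 4725, ∠ = arctan(4725/4) ≈ 89.95°
|L| = 1 · 5130.9 / 2.2326e+07 ≈ 0.00022982
Gain = 20 log₁₀(0.00022982) ≈ -72.77 dB
∠L = 67.06° − 179.94° = -112.88°

-72.8 dB, -112.9°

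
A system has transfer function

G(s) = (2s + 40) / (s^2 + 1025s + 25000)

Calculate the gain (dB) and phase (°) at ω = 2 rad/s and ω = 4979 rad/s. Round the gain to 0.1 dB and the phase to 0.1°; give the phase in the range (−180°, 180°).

ω = 2: -55.9 dB, 1.0°; ω = 4979: -68.1 dB, -78.6°

Substitute s = j2:
Numerator: 2(j2) + 40 = 40 + j4
Denominator: (j2)^2 + 1025(j2) + 25000 = 24996 + j2050
|N| = √(40² + 4²) ≈ 40.2, ∠N ≈ 5.71°
|D| = √(24996² + 2050²) ≈ 25080, ∠D ≈ 4.69°
|G| = 40.2 / 25080 ≈ 0.0016029
Gain = 20 log₁₀(0.0016029) ≈ -55.90 dB
∠G = 5.71° − 4.69° = 1.02°

Substitute s = j4979:
Numerator: 2(j4979) + 40 = 40 + j9958
Denominator: (j4979)^2 + 1025(j4979) + 25000 = -24765441 + j5103475
|N| = √(40² + 9958²) ≈ 9958.1, ∠N ≈ 89.77°
|D| = √(24765441² + 5103475²) ≈ 2.5286e+07, ∠D ≈ 168.36°
|G| = 9958.1 / 2.5286e+07 ≈ 0.00039382
Gain = 20 log₁₀(0.00039382) ≈ -68.09 dB
∠G = 89.77° − 168.36° = -78.59°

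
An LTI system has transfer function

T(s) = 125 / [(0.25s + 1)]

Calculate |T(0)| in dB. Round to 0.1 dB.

41.9 dB

T(0) = 125 · 1 / 1 = 125
20 log₁₀(125) ≈ 41.94 dB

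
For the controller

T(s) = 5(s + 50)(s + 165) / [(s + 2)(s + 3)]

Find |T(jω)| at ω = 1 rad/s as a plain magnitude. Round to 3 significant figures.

5.83e+03

At s = jω = j1:
zero (s+50): 50 + j1 → |·| = √(50²+1²) = √2501 ≈ 50.01, ∠ = arctan(1/50) ≈ 1.15°
zero (s+165): 165 + j1 → |·| = √(165²+1²) = √27226 ≈ 165, ∠ = arctan(1/165) ≈ 0.35°
pole (s+2): 2 + j1 → |·| = √(2²+1²) = √5 ≈ 2.2361, ∠ = arctan(1/2) ≈ 26.57°
pole (s+3): 3 + j1 → |·| = √(3²+1²) = √10 ≈ 3.1623, ∠ = arctan(1/3) ≈ 18.43°
|T| = 5 · 8251.6 / 7.0712 ≈ 5834.7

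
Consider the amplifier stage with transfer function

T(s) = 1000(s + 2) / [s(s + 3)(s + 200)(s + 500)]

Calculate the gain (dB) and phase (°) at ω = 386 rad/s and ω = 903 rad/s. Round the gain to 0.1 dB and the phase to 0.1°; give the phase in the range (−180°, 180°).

At s = jω = j386:
zero (s+2): 2 + j386 → |·| = √(2²+386²) = √149000 ≈ 386.01, ∠ = arctan(386/2) ≈ 89.70°
pole (s+3): 3 + j386 → |·| = √(3²+386²) = √149005 ≈ 386.01, ∠ = arctan(386/3) ≈ 89.55°
pole (s+200): 200 + j386 → |·| = √(200²+386²) = √188996 ≈ 434.74, ∠ = arctan(386/200) ≈ 62.61°
pole (s+500): 500 + j386 → |·| = √(500²+386²) = √398996 ≈ 631.66, ∠ = arctan(386/500) ≈ 37.67°
pole at origin: |s| = 386, ∠ = 90.00° (in denominator)
|T| = 1000 · 386.01 / 4.0917e+10 ≈ 9.434e-06
Gain = 20 log₁₀(9.434e-06) ≈ -100.51 dB
∠T = 89.70° − 279.83° = -190.13° ≡ 169.87° (principal value)

At s = jω = j903:
zero (s+2): 2 + j903 → |·| = √(2²+903²) = √815413 ≈ 903, ∠ = arctan(903/2) ≈ 89.87°
pole (s+3): 3 + j903 → |·| = √(3²+903²) = √815418 ≈ 903, ∠ = arctan(903/3) ≈ 89.81°
pole (s+200): 200 + j903 → |·| = √(200²+903²) = √855409 ≈ 924.88, ∠ = arctan(903/200) ≈ 77.51°
pole (s+500): 500 + j903 → |·| = √(500²+903²) = √1065409 ≈ 1032.2, ∠ = arctan(903/500) ≈ 61.03°
pole at origin: |s| = 903, ∠ = 90.00° (in denominator)
|T| = 1000 · 903 / 7.7844e+11 ≈ 1.16e-06
Gain = 20 log₁₀(1.16e-06) ≈ -118.71 dB
∠T = 89.87° − 318.35° = -228.48° ≡ 131.52° (principal value)

ω = 386: -100.5 dB, 169.9°; ω = 903: -118.7 dB, 131.5°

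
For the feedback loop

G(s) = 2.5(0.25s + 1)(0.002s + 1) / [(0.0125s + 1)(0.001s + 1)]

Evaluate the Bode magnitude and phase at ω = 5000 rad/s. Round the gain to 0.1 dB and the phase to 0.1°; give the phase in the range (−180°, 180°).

39.9 dB, 6.5°

At ω = 5000 rad/s:
zero (1 + j5000·0.25) = 1 + j1250 → |·| ≈ 1250, ∠ ≈ 89.95°
zero (1 + j5000·0.002) = 1 + j10 → |·| ≈ 10.05, ∠ ≈ 84.29°
pole (1 + j5000·0.0125) = 1 + j62.5 → |·| ≈ 62.508, ∠ ≈ 89.08°
pole (1 + j5000·0.001) = 1 + j5 → |·| ≈ 5.099, ∠ ≈ 78.69°
|G| = 2.5 · 1250 · 10.05 / (62.508 · 5.099) ≈ 98.536
Gain = 20 log₁₀(98.536) ≈ 39.87 dB
∠G = (89.95° + 84.29°) − (89.08° + 78.69°) = 6.47°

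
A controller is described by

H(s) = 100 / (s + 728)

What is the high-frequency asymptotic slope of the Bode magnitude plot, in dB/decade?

-20 dB/decade

Each pole contributes −20 dB/decade at high frequency; each zero contributes +20 dB/decade.
Net: 0 zero(s) − 1 pole(s) → -20 dB/decade.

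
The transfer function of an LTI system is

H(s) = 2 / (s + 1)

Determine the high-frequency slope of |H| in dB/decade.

-20 dB/decade

Each pole contributes −20 dB/decade at high frequency; each zero contributes +20 dB/decade.
Net: 0 zero(s) − 1 pole(s) → -20 dB/decade.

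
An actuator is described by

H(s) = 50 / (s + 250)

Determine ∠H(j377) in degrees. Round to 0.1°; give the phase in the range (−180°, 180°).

At s = jω = j377:
pole (s+250): 250 + j377 → |·| = √(250²+377²) = √204629 ≈ 452.36, ∠ = arctan(377/250) ≈ 56.45°
∠H = 0.00° − 56.45° = -56.45°

-56.5°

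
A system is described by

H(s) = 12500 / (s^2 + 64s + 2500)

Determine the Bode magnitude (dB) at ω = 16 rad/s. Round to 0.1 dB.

14.1 dB

At s = jω = j16:
quadratic: (j16)² + 64·j16 + 2500 = 2244 + j1024 → |·| ≈ 2466.6, ∠ ≈ 24.53°
|H| = 12500 / 2466.6 ≈ 5.0677
Gain = 20 log₁₀(5.0677) ≈ 14.10 dB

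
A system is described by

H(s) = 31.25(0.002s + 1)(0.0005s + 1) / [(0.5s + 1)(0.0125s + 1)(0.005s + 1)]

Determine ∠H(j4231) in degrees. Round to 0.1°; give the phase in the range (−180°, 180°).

At ω = 4231 rad/s:
zero (1 + j4231·0.002) = 1 + j8.462 → |·| ≈ 8.5209, ∠ ≈ 83.26°
zero (1 + j4231·0.0005) = 1 + j2.1155 → |·| ≈ 2.3399, ∠ ≈ 64.70°
pole (1 + j4231·0.5) = 1 + j2115.5 → |·| ≈ 2115.5, ∠ ≈ 89.97°
pole (1 + j4231·0.0125) = 1 + j52.8875 → |·| ≈ 52.897, ∠ ≈ 88.92°
pole (1 + j4231·0.005) = 1 + j21.155 → |·| ≈ 21.179, ∠ ≈ 87.29°
∠H = (83.26° + 64.70°) − (89.97° + 88.92° + 87.29°) = -118.22°

-118.2°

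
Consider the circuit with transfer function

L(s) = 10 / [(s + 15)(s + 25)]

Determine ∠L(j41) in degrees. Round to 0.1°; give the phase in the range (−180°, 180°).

-128.5°

At s = jω = j41:
pole (s+15): 15 + j41 → |·| = √(15²+41²) = √1906 ≈ 43.658, ∠ = arctan(41/15) ≈ 69.90°
pole (s+25): 25 + j41 → |·| = √(25²+41²) = √2306 ≈ 48.021, ∠ = arctan(41/25) ≈ 58.63°
∠L = 0.00° − 128.53° = -128.53°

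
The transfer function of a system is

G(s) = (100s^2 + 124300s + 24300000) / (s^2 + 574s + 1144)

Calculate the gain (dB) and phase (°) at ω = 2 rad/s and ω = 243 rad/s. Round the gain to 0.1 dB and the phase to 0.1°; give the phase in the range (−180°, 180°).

ω = 2: 83.5 dB, -44.6°; ω = 243: 47.4 dB, -53.9°

Substitute s = j2:
Numerator: 100(j2)^2 + 124300(j2) + 24300000 = 24299600 + j248600
Denominator: (j2)^2 + 574(j2) + 1144 = 1140 + j1148
|N| = √(24299600² + 248600²) ≈ 2.4301e+07, ∠N ≈ 0.59°
|D| = √(1140² + 1148²) ≈ 1617.9, ∠D ≈ 45.20°
|G| = 2.4301e+07 / 1617.9 ≈ 15020
Gain = 20 log₁₀(15020) ≈ 83.53 dB
∠G = 0.59° − 45.20° = -44.61°

Substitute s = j243:
Numerator: 100(j243)^2 + 124300(j243) + 24300000 = 18395100 + j30204900
Denominator: (j243)^2 + 574(j243) + 1144 = -57905 + j139482
|N| = √(18395100² + 30204900²) ≈ 3.5365e+07, ∠N ≈ 58.66°
|D| = √(57905² + 139482²) ≈ 1.5102e+05, ∠D ≈ 112.55°
|G| = 3.5365e+07 / 1.5102e+05 ≈ 234.17
Gain = 20 log₁₀(234.17) ≈ 47.39 dB
∠G = 58.66° − 112.55° = -53.89°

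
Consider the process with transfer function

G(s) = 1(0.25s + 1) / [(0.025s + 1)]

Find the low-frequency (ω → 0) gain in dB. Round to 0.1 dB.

G(0) = 1 · 1 / 1 = 1
20 log₁₀(1) ≈ 0.00 dB

0.0 dB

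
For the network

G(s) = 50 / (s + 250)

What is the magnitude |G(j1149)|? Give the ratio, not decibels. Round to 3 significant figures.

At s = jω = j1149:
pole (s+250): 250 + j1149 → |·| = √(250²+1149²) = √1382701 ≈ 1175.9, ∠ = arctan(1149/250) ≈ 77.72°
|G| = 50 / 1175.9 ≈ 0.042521

0.0425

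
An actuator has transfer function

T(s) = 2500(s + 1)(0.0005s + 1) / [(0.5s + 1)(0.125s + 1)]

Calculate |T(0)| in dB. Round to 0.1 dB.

T(0) = 2500 · 1 / 1 = 2500
20 log₁₀(2500) ≈ 67.96 dB

68.0 dB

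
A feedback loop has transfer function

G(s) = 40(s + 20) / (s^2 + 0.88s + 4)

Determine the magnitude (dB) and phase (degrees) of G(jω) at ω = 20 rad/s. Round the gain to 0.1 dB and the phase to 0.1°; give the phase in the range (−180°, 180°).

At s = jω = j20:
zero (s+20): 20 + j20 → |·| = √(20²+20²) = √800 ≈ 28.284, ∠ = arctan(20/20) ≈ 45.00°
quadratic: (j20)² + 0.88·j20 + 4 = -396 + j17.6 → |·| ≈ 396.39, ∠ ≈ 177.46°
|G| = 40 · 28.284 / 396.39 ≈ 2.8542
Gain = 20 log₁₀(2.8542) ≈ 9.11 dB
∠G = 45.00° − 177.46° = -132.46°

9.1 dB, -132.5°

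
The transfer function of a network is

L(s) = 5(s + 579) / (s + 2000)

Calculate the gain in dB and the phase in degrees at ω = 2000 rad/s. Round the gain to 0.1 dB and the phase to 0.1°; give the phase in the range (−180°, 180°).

11.3 dB, 28.9°

At s = jω = j2000:
zero (s+579): 579 + j2000 → |·| = √(579²+2000²) = √4335241 ≈ 2082.1, ∠ = arctan(2000/579) ≈ 73.85°
pole (s+2000): 2000 + j2000 → |·| = √(2000²+2000²) = √8000000 ≈ 2828.4, ∠ = arctan(2000/2000) ≈ 45.00°
|L| = 5 · 2082.1 / 2828.4 ≈ 3.6807
Gain = 20 log₁₀(3.6807) ≈ 11.32 dB
∠L = 73.85° − 45.00° = 28.85°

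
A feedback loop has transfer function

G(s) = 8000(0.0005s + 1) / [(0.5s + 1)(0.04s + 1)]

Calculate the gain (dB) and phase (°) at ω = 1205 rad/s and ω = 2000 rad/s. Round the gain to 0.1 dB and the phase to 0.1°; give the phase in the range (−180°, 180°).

ω = 1205: -9.9 dB, -147.6°; ω = 2000: -17.0 dB, -134.2°

At ω = 1205 rad/s:
zero (1 + j1205·0.0005) = 1 + j0.6025 → |·| ≈ 1.1675, ∠ ≈ 31.07°
pole (1 + j1205·0.5) = 1 + j602.5 → |·| ≈ 602.5, ∠ ≈ 89.90°
pole (1 + j1205·0.04) = 1 + j48.2 → |·| ≈ 48.21, ∠ ≈ 88.81°
|G| = 8000 · 1.1675 / (602.5 · 48.21) ≈ 0.32155
Gain = 20 log₁₀(0.32155) ≈ -9.86 dB
∠G = (31.07°) − (89.90° + 88.81°) = -147.64°

At ω = 2000 rad/s:
zero (1 + j2000·0.0005) = 1 + j1 → |·| ≈ 1.4142, ∠ ≈ 45.00°
pole (1 + j2000·0.5) = 1 + j1000 → |·| ≈ 1000, ∠ ≈ 89.94°
pole (1 + j2000·0.04) = 1 + j80 → |·| ≈ 80.006, ∠ ≈ 89.28°
|G| = 8000 · 1.4142 / (1000 · 80.006) ≈ 0.14141
Gain = 20 log₁₀(0.14141) ≈ -16.99 dB
∠G = (45.00°) − (89.94° + 89.28°) = -134.22°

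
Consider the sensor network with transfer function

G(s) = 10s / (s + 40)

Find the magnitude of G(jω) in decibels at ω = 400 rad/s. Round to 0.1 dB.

20.0 dB

At s = jω = j400:
zero at origin: s = j400 → |·| = 400, ∠ = 90.00°
pole (s+40): 40 + j400 → |·| = √(40²+400²) = √161600 ≈ 402, ∠ = arctan(400/40) ≈ 84.29°
|G| = 10 · 400 / 402 ≈ 9.9502
Gain = 20 log₁₀(9.9502) ≈ 19.96 dB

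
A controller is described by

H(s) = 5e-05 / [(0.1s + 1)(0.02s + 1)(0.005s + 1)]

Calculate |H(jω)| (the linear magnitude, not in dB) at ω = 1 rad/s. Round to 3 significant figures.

At ω = 1 rad/s:
pole (1 + j1·0.1) = 1 + j0.1 → |·| ≈ 1.005, ∠ ≈ 5.71°
pole (1 + j1·0.02) = 1 + j0.02 → |·| ≈ 1.0002, ∠ ≈ 1.15°
pole (1 + j1·0.005) = 1 + j0.005 → |·| ≈ 1, ∠ ≈ 0.29°
|H| = 5e-05 · 1 / (1.005 · 1.0002 · 1) ≈ 4.9741e-05

4.97e-05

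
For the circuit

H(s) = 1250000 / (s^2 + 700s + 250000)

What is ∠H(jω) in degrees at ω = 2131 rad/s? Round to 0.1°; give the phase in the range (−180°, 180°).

-160.8°

At s = jω = j2131:
quadratic: (j2131)² + 700·j2131 + 250000 = -4291161 + j1491700 → |·| ≈ 4.543e+06, ∠ ≈ 160.83°
∠H = 0.00° − 160.83° = -160.83°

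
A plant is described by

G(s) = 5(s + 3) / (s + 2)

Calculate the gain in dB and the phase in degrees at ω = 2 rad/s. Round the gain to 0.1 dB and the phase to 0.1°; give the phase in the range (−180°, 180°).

16.1 dB, -11.3°

At s = jω = j2:
zero (s+3): 3 + j2 → |·| = √(3²+2²) = √13 ≈ 3.6056, ∠ = arctan(2/3) ≈ 33.69°
pole (s+2): 2 + j2 → |·| = √(2²+2²) = √8 ≈ 2.8284, ∠ = arctan(2/2) ≈ 45.00°
|G| = 5 · 3.6056 / 2.8284 ≈ 6.3739
Gain = 20 log₁₀(6.3739) ≈ 16.09 dB
∠G = 33.69° − 45.00° = -11.31°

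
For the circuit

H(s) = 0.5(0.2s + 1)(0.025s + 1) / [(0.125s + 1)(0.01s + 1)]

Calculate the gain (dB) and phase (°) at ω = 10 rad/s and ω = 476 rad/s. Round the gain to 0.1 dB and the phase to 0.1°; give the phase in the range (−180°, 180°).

At ω = 10 rad/s:
zero (1 + j10·0.2) = 1 + j2 → |·| ≈ 2.2361, ∠ ≈ 63.43°
zero (1 + j10·0.025) = 1 + j0.25 → |·| ≈ 1.0308, ∠ ≈ 14.04°
pole (1 + j10·0.125) = 1 + j1.25 → |·| ≈ 1.6008, ∠ ≈ 51.34°
pole (1 + j10·0.01) = 1 + j0.1 → |·| ≈ 1.005, ∠ ≈ 5.71°
|H| = 0.5 · 2.2361 · 1.0308 / (1.6008 · 1.005) ≈ 0.71636
Gain = 20 log₁₀(0.71636) ≈ -2.90 dB
∠H = (63.43° + 14.04°) − (51.34° + 5.71°) = 20.42°

At ω = 476 rad/s:
zero (1 + j476·0.2) = 1 + j95.2 → |·| ≈ 95.205, ∠ ≈ 89.40°
zero (1 + j476·0.025) = 1 + j11.9 → |·| ≈ 11.942, ∠ ≈ 85.20°
pole (1 + j476·0.125) = 1 + j59.5 → |·| ≈ 59.508, ∠ ≈ 89.04°
pole (1 + j476·0.01) = 1 + j4.76 → |·| ≈ 4.8639, ∠ ≈ 78.14°
|H| = 0.5 · 95.205 · 11.942 / (59.508 · 4.8639) ≈ 1.964
Gain = 20 log₁₀(1.964) ≈ 5.86 dB
∠H = (89.40° + 85.20°) − (89.04° + 78.14°) = 7.42°

ω = 10: -2.9 dB, 20.4°; ω = 476: 5.9 dB, 7.4°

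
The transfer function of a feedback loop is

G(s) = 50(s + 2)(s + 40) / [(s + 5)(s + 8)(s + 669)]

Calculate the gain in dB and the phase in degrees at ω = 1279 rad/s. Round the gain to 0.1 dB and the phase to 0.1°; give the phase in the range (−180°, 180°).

At s = jω = j1279:
zero (s+2): 2 + j1279 → |·| = √(2²+1279²) = √1635845 ≈ 1279, ∠ = arctan(1279/2) ≈ 89.91°
zero (s+40): 40 + j1279 → |·| = √(40²+1279²) = √1637441 ≈ 1279.6, ∠ = arctan(1279/40) ≈ 88.21°
pole (s+5): 5 + j1279 → |·| = √(5²+1279²) = √1635866 ≈ 1279, ∠ = arctan(1279/5) ≈ 89.78°
pole (s+8): 8 + j1279 → |·| = √(8²+1279²) = √1635905 ≈ 1279, ∠ = arctan(1279/8) ≈ 89.64°
pole (s+669): 669 + j1279 → |·| = √(669²+1279²) = √2083402 ≈ 1443.4, ∠ = arctan(1279/669) ≈ 62.39°
|G| = 50 · 1.6366e+06 / 2.3612e+09 ≈ 0.034656
Gain = 20 log₁₀(0.034656) ≈ -29.20 dB
∠G = 178.12° − 241.81° = -63.69°

-29.2 dB, -63.7°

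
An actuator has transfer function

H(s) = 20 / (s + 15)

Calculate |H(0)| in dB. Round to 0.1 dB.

H(0) = 20 / 15 ≈ 1.3333
20 log₁₀(1.3333) ≈ 2.50 dB

2.5 dB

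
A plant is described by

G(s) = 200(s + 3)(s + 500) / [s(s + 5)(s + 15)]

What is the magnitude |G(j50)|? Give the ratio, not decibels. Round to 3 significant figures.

38.4

At s = jω = j50:
zero (s+3): 3 + j50 → |·| = √(3²+50²) = √2509 ≈ 50.09, ∠ = arctan(50/3) ≈ 86.57°
zero (s+500): 500 + j50 → |·| = √(500²+50²) = √252500 ≈ 502.49, ∠ = arctan(50/500) ≈ 5.71°
pole (s+5): 5 + j50 → |·| = √(5²+50²) = √2525 ≈ 50.249, ∠ = arctan(50/5) ≈ 84.29°
pole (s+15): 15 + j50 → |·| = √(15²+50²) = √2725 ≈ 52.202, ∠ = arctan(50/15) ≈ 73.30°
pole at origin: |s| = 50, ∠ = 90.00° (in denominator)
|G| = 200 · 25170 / 1.3115e+05 ≈ 38.384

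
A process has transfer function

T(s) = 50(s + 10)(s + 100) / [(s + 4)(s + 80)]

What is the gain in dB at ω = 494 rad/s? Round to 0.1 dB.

34.0 dB

At s = jω = j494:
zero (s+10): 10 + j494 → |·| = √(10²+494²) = √244136 ≈ 494.1, ∠ = arctan(494/10) ≈ 88.84°
zero (s+100): 100 + j494 → |·| = √(100²+494²) = √254036 ≈ 504.02, ∠ = arctan(494/100) ≈ 78.56°
pole (s+4): 4 + j494 → |·| = √(4²+494²) = √244052 ≈ 494.02, ∠ = arctan(494/4) ≈ 89.54°
pole (s+80): 80 + j494 → |·| = √(80²+494²) = √250436 ≈ 500.44, ∠ = arctan(494/80) ≈ 80.80°
|T| = 50 · 2.4904e+05 / 2.4723e+05 ≈ 50.366
Gain = 20 log₁₀(50.366) ≈ 34.04 dB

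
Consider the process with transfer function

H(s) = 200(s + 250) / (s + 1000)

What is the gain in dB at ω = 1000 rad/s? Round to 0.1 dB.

43.3 dB

At s = jω = j1000:
zero (s+250): 250 + j1000 → |·| = √(250²+1000²) = √1062500 ≈ 1030.8, ∠ = arctan(1000/250) ≈ 75.96°
pole (s+1000): 1000 + j1000 → |·| = √(1000²+1000²) = √2000000 ≈ 1414.2, ∠ = arctan(1000/1000) ≈ 45.00°
|H| = 200 · 1030.8 / 1414.2 ≈ 145.78
Gain = 20 log₁₀(145.78) ≈ 43.27 dB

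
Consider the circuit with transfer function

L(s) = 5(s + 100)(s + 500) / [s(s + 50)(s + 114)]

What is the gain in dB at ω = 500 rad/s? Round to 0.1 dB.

At s = jω = j500:
zero (s+100): 100 + j500 → |·| = √(100²+500²) = √260000 ≈ 509.9, ∠ = arctan(500/100) ≈ 78.69°
zero (s+500): 500 + j500 → |·| = √(500²+500²) = √500000 ≈ 707.11, ∠ = arctan(500/500) ≈ 45.00°
pole (s+50): 50 + j500 → |·| = √(50²+500²) = √252500 ≈ 502.49, ∠ = arctan(500/50) ≈ 84.29°
pole (s+114): 114 + j500 → |·| = √(114²+500²) = √262996 ≈ 512.83, ∠ = arctan(500/114) ≈ 77.16°
pole at origin: |s| = 500, ∠ = 90.00° (in denominator)
|L| = 5 · 3.6056e+05 / 1.2885e+08 ≈ 0.013991
Gain = 20 log₁₀(0.013991) ≈ -37.08 dB

-37.1 dB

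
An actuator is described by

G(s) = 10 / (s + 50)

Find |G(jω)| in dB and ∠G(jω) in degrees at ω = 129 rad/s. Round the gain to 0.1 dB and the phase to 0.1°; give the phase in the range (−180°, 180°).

Substitute s = j129:
Numerator: 10 = 10 + j0
Denominator: (j129) + 50 = 50 + j129
|N| = √(10² + 0²) ≈ 10, ∠N ≈ 0.00°
|D| = √(50² + 129²) ≈ 138.35, ∠D ≈ 68.81°
|G| = 10 / 138.35 ≈ 0.07228
Gain = 20 log₁₀(0.07228) ≈ -22.82 dB
∠G = 0.00° − 68.81° = -68.81°

-22.8 dB, -68.8°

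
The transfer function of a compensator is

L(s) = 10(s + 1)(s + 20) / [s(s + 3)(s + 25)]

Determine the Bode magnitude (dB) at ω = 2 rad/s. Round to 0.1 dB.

7.9 dB

At s = jω = j2:
zero (s+1): 1 + j2 → |·| = √(1²+2²) = √5 ≈ 2.2361, ∠ = arctan(2/1) ≈ 63.43°
zero (s+20): 20 + j2 → |·| = √(20²+2²) = √404 ≈ 20.1, ∠ = arctan(2/20) ≈ 5.71°
pole (s+3): 3 + j2 → |·| = √(3²+2²) = √13 ≈ 3.6056, ∠ = arctan(2/3) ≈ 33.69°
pole (s+25): 25 + j2 → |·| = √(25²+2²) = √629 ≈ 25.08, ∠ = arctan(2/25) ≈ 4.57°
pole at origin: |s| = 2, ∠ = 90.00° (in denominator)
|L| = 10 · 44.946 / 180.86 ≈ 2.4851
Gain = 20 log₁₀(2.4851) ≈ 7.91 dB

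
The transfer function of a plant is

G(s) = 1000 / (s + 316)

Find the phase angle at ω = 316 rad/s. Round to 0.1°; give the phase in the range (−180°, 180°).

At s = jω = j316:
pole (s+316): 316 + j316 → |·| = √(316²+316²) = √199712 ≈ 446.89, ∠ = arctan(316/316) ≈ 45.00°
∠G = 0.00° − 45.00° = -45.00°

-45.0°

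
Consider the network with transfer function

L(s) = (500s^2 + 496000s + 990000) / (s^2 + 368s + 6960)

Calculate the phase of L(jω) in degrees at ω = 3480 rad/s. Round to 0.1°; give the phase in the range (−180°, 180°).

-9.9°

Substitute s = j3480:
Numerator: 500(j3480)^2 + 496000(j3480) + 990000 = -6054210000 + j1726080000
Denominator: (j3480)^2 + 368(j3480) + 6960 = -12103440 + j1280640
|N| = √(6054210000² + 1726080000²) ≈ 6.2955e+09, ∠N ≈ 164.09°
|D| = √(12103440² + 1280640²) ≈ 1.2171e+07, ∠D ≈ 173.96°
∠L = 164.09° − 173.96° = -9.87°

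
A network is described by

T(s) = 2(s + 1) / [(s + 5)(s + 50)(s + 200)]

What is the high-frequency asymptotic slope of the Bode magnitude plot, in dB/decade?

-40 dB/decade

Each pole contributes −20 dB/decade at high frequency; each zero contributes +20 dB/decade.
Net: 1 zero(s) − 3 pole(s) → -40 dB/decade.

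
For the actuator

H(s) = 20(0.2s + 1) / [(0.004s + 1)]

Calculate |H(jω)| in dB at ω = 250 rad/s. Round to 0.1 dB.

57.0 dB

At ω = 250 rad/s:
zero (1 + j250·0.2) = 1 + j50 → |·| ≈ 50.01, ∠ ≈ 88.85°
pole (1 + j250·0.004) = 1 + j1 → |·| ≈ 1.4142, ∠ ≈ 45.00°
|H| = 20 · 50.01 / (1.4142) ≈ 707.25
Gain = 20 log₁₀(707.25) ≈ 56.99 dB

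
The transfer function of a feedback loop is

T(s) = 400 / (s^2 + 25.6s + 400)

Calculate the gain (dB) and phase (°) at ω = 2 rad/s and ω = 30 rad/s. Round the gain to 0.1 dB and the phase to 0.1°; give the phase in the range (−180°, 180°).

At s = jω = j2:
quadratic: (j2)² + 25.6·j2 + 400 = 396 + j51.2 → |·| ≈ 399.3, ∠ ≈ 7.37°
|T| = 400 / 399.3 ≈ 1.0018
Gain = 20 log₁₀(1.0018) ≈ 0.02 dB
∠T = 0.00° − 7.37° = -7.37°

At s = jω = j30:
quadratic: (j30)² + 25.6·j30 + 400 = -500 + j768 → |·| ≈ 916.42, ∠ ≈ 123.07°
|T| = 400 / 916.42 ≈ 0.43648
Gain = 20 log₁₀(0.43648) ≈ -7.20 dB
∠T = 0.00° − 123.07° = -123.07°

ω = 2: 0.0 dB, -7.4°; ω = 30: -7.2 dB, -123.1°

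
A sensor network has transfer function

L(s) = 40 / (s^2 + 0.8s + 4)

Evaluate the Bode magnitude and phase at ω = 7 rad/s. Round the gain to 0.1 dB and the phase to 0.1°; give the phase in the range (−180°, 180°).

-1.1 dB, -172.9°

At s = jω = j7:
quadratic: (j7)² + 0.8·j7 + 4 = -45 + j5.6 → |·| ≈ 45.347, ∠ ≈ 172.91°
|L| = 40 / 45.347 ≈ 0.88209
Gain = 20 log₁₀(0.88209) ≈ -1.09 dB
∠L = 0.00° − 172.91° = -172.91°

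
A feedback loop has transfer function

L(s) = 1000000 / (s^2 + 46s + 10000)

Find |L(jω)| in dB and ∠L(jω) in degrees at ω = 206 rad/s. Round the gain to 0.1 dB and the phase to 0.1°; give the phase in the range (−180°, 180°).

At s = jω = j206:
quadratic: (j206)² + 46·j206 + 10000 = -32436 + j9476 → |·| ≈ 33792, ∠ ≈ 163.71°
|L| = 1000000 / 33792 ≈ 29.593
Gain = 20 log₁₀(29.593) ≈ 29.42 dB
∠L = 0.00° − 163.71° = -163.71°

29.4 dB, -163.7°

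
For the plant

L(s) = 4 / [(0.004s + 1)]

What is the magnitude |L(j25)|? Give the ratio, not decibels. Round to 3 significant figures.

3.98

At ω = 25 rad/s:
pole (1 + j25·0.004) = 1 + j0.1 → |·| ≈ 1.005, ∠ ≈ 5.71°
|L| = 4 · 1 / (1.005) ≈ 3.9801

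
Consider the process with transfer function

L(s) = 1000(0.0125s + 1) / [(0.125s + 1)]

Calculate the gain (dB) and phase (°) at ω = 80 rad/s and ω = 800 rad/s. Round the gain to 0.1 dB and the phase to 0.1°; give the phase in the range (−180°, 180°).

At ω = 80 rad/s:
zero (1 + j80·0.0125) = 1 + j1 → |·| ≈ 1.4142, ∠ ≈ 45.00°
pole (1 + j80·0.125) = 1 + j10 → |·| ≈ 10.05, ∠ ≈ 84.29°
|L| = 1000 · 1.4142 / (10.05) ≈ 140.72
Gain = 20 log₁₀(140.72) ≈ 42.97 dB
∠L = (45.00°) − (84.29°) = -39.29°

At ω = 800 rad/s:
zero (1 + j800·0.0125) = 1 + j10 → |·| ≈ 10.05, ∠ ≈ 84.29°
pole (1 + j800·0.125) = 1 + j100 → |·| ≈ 100, ∠ ≈ 89.43°
|L| = 1000 · 10.05 / (100) ≈ 100.5
Gain = 20 log₁₀(100.5) ≈ 40.04 dB
∠L = (84.29°) − (89.43°) = -5.14°

ω = 80: 43.0 dB, -39.3°; ω = 800: 40.0 dB, -5.1°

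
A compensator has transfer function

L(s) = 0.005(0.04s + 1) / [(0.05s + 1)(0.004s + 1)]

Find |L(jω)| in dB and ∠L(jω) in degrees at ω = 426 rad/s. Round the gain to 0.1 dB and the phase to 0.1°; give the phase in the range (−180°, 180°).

-53.9 dB, -60.3°

At ω = 426 rad/s:
zero (1 + j426·0.04) = 1 + j17.04 → |·| ≈ 17.069, ∠ ≈ 86.64°
pole (1 + j426·0.05) = 1 + j21.3 → |·| ≈ 21.323, ∠ ≈ 87.31°
pole (1 + j426·0.004) = 1 + j1.704 → |·| ≈ 1.9758, ∠ ≈ 59.59°
|L| = 0.005 · 17.069 / (21.323 · 1.9758) ≈ 0.0020258
Gain = 20 log₁₀(0.0020258) ≈ -53.87 dB
∠L = (86.64°) − (87.31° + 59.59°) = -60.26°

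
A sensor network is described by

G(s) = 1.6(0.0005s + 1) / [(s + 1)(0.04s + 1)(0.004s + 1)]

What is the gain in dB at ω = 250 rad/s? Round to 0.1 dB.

-66.9 dB

At ω = 250 rad/s:
zero (1 + j250·0.0005) = 1 + j0.125 → |·| ≈ 1.0078, ∠ ≈ 7.13°
pole (1 + j250·1) = 1 + j250 → |·| ≈ 250, ∠ ≈ 89.77°
pole (1 + j250·0.04) = 1 + j10 → |·| ≈ 10.05, ∠ ≈ 84.29°
pole (1 + j250·0.004) = 1 + j1 → |·| ≈ 1.4142, ∠ ≈ 45.00°
|G| = 1.6 · 1.0078 / (250 · 10.05 · 1.4142) ≈ 0.00045381
Gain = 20 log₁₀(0.00045381) ≈ -66.86 dB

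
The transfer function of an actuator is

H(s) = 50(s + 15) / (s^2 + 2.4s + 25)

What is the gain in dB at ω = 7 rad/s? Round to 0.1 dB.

At s = jω = j7:
zero (s+15): 15 + j7 → |·| = √(15²+7²) = √274 ≈ 16.553, ∠ = arctan(7/15) ≈ 25.02°
quadratic: (j7)² + 2.4·j7 + 25 = -24 + j16.8 → |·| ≈ 29.296, ∠ ≈ 145.01°
|H| = 50 · 16.553 / 29.296 ≈ 28.251
Gain = 20 log₁₀(28.251) ≈ 29.02 dB

29.0 dB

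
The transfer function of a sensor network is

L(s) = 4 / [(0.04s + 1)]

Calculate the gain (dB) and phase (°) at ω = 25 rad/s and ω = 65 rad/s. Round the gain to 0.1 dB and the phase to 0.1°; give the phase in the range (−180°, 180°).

ω = 25: 9.0 dB, -45.0°; ω = 65: 3.1 dB, -69.0°

At ω = 25 rad/s:
pole (1 + j25·0.04) = 1 + j1 → |·| ≈ 1.4142, ∠ ≈ 45.00°
|L| = 4 · 1 / (1.4142) ≈ 2.8285
Gain = 20 log₁₀(2.8285) ≈ 9.03 dB
∠L = (0°) − (45.00°) = -45.00°

At ω = 65 rad/s:
pole (1 + j65·0.04) = 1 + j2.6 → |·| ≈ 2.7857, ∠ ≈ 68.96°
|L| = 4 · 1 / (2.7857) ≈ 1.4359
Gain = 20 log₁₀(1.4359) ≈ 3.14 dB
∠L = (0°) − (68.96°) = -68.96°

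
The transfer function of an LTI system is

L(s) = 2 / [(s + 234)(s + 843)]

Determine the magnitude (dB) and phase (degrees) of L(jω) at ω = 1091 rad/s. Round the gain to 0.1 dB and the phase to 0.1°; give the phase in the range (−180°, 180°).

-117.7 dB, -130.2°

At s = jω = j1091:
pole (s+234): 234 + j1091 → |·| = √(234²+1091²) = √1245037 ≈ 1115.8, ∠ = arctan(1091/234) ≈ 77.89°
pole (s+843): 843 + j1091 → |·| = √(843²+1091²) = √1900930 ≈ 1378.7, ∠ = arctan(1091/843) ≈ 52.31°
|L| = 2 / 1.5384e+06 ≈ 1.3001e-06
Gain = 20 log₁₀(1.3001e-06) ≈ -117.72 dB
∠L = 0.00° − 130.20° = -130.20°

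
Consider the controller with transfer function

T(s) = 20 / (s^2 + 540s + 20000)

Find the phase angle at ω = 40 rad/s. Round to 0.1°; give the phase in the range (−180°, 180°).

Substitute s = j40:
Numerator: 20 = 20 + j0
Denominator: (j40)^2 + 540(j40) + 20000 = 18400 + j21600
|N| = √(20² + 0²) ≈ 20, ∠N ≈ 0.00°
|D| = √(18400² + 21600²) ≈ 28375, ∠D ≈ 49.57°
∠T = 0.00° − 49.57° = -49.57°

-49.6°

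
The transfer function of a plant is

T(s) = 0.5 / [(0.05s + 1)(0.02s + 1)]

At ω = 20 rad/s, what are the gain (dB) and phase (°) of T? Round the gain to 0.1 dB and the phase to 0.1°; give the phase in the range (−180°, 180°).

At ω = 20 rad/s:
pole (1 + j20·0.05) = 1 + j1 → |·| ≈ 1.4142, ∠ ≈ 45.00°
pole (1 + j20·0.02) = 1 + j0.4 → |·| ≈ 1.077, ∠ ≈ 21.80°
|T| = 0.5 · 1 / (1.4142 · 1.077) ≈ 0.32828
Gain = 20 log₁₀(0.32828) ≈ -9.68 dB
∠T = (0°) − (45.00° + 21.80°) = -66.80°

-9.7 dB, -66.8°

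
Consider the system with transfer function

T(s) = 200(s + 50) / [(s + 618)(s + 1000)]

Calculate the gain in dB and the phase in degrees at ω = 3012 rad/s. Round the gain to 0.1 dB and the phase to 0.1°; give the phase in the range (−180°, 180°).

-24.2 dB, -61.0°

At s = jω = j3012:
zero (s+50): 50 + j3012 → |·| = √(50²+3012²) = √9074644 ≈ 3012.4, ∠ = arctan(3012/50) ≈ 89.05°
pole (s+618): 618 + j3012 → |·| = √(618²+3012²) = √9454068 ≈ 3074.7, ∠ = arctan(3012/618) ≈ 78.41°
pole (s+1000): 1000 + j3012 → |·| = √(1000²+3012²) = √10072144 ≈ 3173.7, ∠ = arctan(3012/1000) ≈ 71.63°
|T| = 200 · 3012.4 / 9.7582e+06 ≈ 0.061741
Gain = 20 log₁₀(0.061741) ≈ -24.19 dB
∠T = 89.05° − 150.04° = -60.99°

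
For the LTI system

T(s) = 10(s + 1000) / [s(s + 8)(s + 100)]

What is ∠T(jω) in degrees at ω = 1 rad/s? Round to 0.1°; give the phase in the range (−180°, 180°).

At s = jω = j1:
zero (s+1000): 1000 + j1 → |·| = √(1000²+1²) = √1000001 ≈ 1000, ∠ = arctan(1/1000) ≈ 0.06°
pole (s+8): 8 + j1 → |·| = √(8²+1²) = √65 ≈ 8.0623, ∠ = arctan(1/8) ≈ 7.13°
pole (s+100): 100 + j1 → |·| = √(100²+1²) = √10001 ≈ 100, ∠ = arctan(1/100) ≈ 0.57°
pole at origin: |s| = 1, ∠ = 90.00° (in denominator)
∠T = 0.06° − 97.70° = -97.64°

-97.6°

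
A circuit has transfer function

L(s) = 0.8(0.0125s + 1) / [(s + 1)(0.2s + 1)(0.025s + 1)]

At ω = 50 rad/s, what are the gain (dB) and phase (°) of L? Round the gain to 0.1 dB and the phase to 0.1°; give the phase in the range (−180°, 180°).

At ω = 50 rad/s:
zero (1 + j50·0.0125) = 1 + j0.625 → |·| ≈ 1.1792, ∠ ≈ 32.01°
pole (1 + j50·1) = 1 + j50 → |·| ≈ 50.01, ∠ ≈ 88.85°
pole (1 + j50·0.2) = 1 + j10 → |·| ≈ 10.05, ∠ ≈ 84.29°
pole (1 + j50·0.025) = 1 + j1.25 → |·| ≈ 1.6008, ∠ ≈ 51.34°
|L| = 0.8 · 1.1792 / (50.01 · 10.05 · 1.6008) ≈ 0.0011725
Gain = 20 log₁₀(0.0011725) ≈ -58.62 dB
∠L = (32.01°) − (88.85° + 84.29° + 51.34°) = -192.47° ≡ 167.53° (principal value)

-58.6 dB, 167.5°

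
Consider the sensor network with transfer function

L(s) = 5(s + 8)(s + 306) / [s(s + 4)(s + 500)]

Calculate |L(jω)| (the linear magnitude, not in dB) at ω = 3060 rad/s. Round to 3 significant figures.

0.00162

At s = jω = j3060:
zero (s+8): 8 + j3060 → |·| = √(8²+3060²) = √9363664 ≈ 3060, ∠ = arctan(3060/8) ≈ 89.85°
zero (s+306): 306 + j3060 → |·| = √(306²+3060²) = √9457236 ≈ 3075.3, ∠ = arctan(3060/306) ≈ 84.29°
pole (s+4): 4 + j3060 → |·| = √(4²+3060²) = √9363616 ≈ 3060, ∠ = arctan(3060/4) ≈ 89.93°
pole (s+500): 500 + j3060 → |·| = √(500²+3060²) = √9613600 ≈ 3100.6, ∠ = arctan(3060/500) ≈ 80.72°
pole at origin: |s| = 3060, ∠ = 90.00° (in denominator)
|L| = 5 · 9.4104e+06 / 2.9033e+10 ≈ 0.0016206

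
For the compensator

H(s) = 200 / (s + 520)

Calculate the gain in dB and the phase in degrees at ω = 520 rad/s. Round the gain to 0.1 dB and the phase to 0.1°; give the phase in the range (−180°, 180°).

-11.3 dB, -45.0°

At s = jω = j520:
pole (s+520): 520 + j520 → |·| = √(520²+520²) = √540800 ≈ 735.39, ∠ = arctan(520/520) ≈ 45.00°
|H| = 200 / 735.39 ≈ 0.27196
Gain = 20 log₁₀(0.27196) ≈ -11.31 dB
∠H = 0.00° − 45.00° = -45.00°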